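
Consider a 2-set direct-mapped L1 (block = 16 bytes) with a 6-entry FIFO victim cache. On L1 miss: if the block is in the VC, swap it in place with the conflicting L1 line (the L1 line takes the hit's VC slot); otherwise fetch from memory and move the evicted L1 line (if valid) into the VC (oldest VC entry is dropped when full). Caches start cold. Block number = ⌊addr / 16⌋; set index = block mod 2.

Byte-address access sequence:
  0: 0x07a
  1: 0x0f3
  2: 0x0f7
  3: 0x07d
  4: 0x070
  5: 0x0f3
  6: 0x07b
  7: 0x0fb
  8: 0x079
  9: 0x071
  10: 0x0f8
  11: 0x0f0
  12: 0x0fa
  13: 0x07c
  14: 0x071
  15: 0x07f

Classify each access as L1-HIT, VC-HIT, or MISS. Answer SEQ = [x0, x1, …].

SEQ = [MISS, MISS, L1-HIT, VC-HIT, L1-HIT, VC-HIT, VC-HIT, VC-HIT, VC-HIT, L1-HIT, VC-HIT, L1-HIT, L1-HIT, VC-HIT, L1-HIT, L1-HIT]

#0 0x7a→b7/s1 MISS; vc=[]
#1 0xf3→b15/s1 MISS; vc=[7]
#2 0xf7→b15/s1 L1-HIT; vc=[7]
#3 0x7d→b7/s1 VC-HIT; vc=[15]
#4 0x70→b7/s1 L1-HIT; vc=[15]
#5 0xf3→b15/s1 VC-HIT; vc=[7]
#6 0x7b→b7/s1 VC-HIT; vc=[15]
#7 0xfb→b15/s1 VC-HIT; vc=[7]
#8 0x79→b7/s1 VC-HIT; vc=[15]
#9 0x71→b7/s1 L1-HIT; vc=[15]
#10 0xf8→b15/s1 VC-HIT; vc=[7]
#11 0xf0→b15/s1 L1-HIT; vc=[7]
#12 0xfa→b15/s1 L1-HIT; vc=[7]
#13 0x7c→b7/s1 VC-HIT; vc=[15]
#14 0x71→b7/s1 L1-HIT; vc=[15]
#15 0x7f→b7/s1 L1-HIT; vc=[15]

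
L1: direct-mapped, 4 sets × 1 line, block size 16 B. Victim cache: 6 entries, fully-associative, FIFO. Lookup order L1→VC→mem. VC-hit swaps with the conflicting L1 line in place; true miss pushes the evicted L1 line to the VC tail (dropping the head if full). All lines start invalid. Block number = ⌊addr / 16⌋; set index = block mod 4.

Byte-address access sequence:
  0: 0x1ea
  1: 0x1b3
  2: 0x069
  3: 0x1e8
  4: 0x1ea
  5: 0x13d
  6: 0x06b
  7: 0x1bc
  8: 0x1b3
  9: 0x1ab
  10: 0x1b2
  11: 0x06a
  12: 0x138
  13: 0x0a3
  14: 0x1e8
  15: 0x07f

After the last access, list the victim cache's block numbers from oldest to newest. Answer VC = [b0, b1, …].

#0 0x1ea→b30/s2 MISS; vc=[]
#1 0x1b3→b27/s3 MISS; vc=[]
#2 0x69→b6/s2 MISS; vc=[30]
#3 0x1e8→b30/s2 VC-HIT; vc=[6]
#4 0x1ea→b30/s2 L1-HIT; vc=[6]
#5 0x13d→b19/s3 MISS; vc=[6,27]
#6 0x6b→b6/s2 VC-HIT; vc=[30,27]
#7 0x1bc→b27/s3 VC-HIT; vc=[30,19]
#8 0x1b3→b27/s3 L1-HIT; vc=[30,19]
#9 0x1ab→b26/s2 MISS; vc=[30,19,6]
#10 0x1b2→b27/s3 L1-HIT; vc=[30,19,6]
#11 0x6a→b6/s2 VC-HIT; vc=[30,19,26]
#12 0x138→b19/s3 VC-HIT; vc=[30,27,26]
#13 0xa3→b10/s2 MISS; vc=[30,27,26,6]
#14 0x1e8→b30/s2 VC-HIT; vc=[10,27,26,6]
#15 0x7f→b7/s3 MISS; vc=[10,27,26,6,19]

VC = [10, 27, 26, 6, 19]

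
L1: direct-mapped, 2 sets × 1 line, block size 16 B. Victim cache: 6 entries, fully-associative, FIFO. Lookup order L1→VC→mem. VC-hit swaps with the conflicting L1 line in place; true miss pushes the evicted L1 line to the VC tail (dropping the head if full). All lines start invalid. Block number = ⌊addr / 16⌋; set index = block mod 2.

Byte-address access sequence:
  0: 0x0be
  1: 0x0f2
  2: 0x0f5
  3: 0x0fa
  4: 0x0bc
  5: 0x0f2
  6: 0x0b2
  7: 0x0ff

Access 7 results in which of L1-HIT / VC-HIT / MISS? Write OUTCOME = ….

0: 0xbe (blk 11, set 1) → MISS  vc=[]
1: 0xf2 (blk 15, set 1) → MISS  vc=[11]
2: 0xf5 (blk 15, set 1) → L1-HIT  vc=[11]
3: 0xfa (blk 15, set 1) → L1-HIT  vc=[11]
4: 0xbc (blk 11, set 1) → VC-HIT  vc=[15]
5: 0xf2 (blk 15, set 1) → VC-HIT  vc=[11]
6: 0xb2 (blk 11, set 1) → VC-HIT  vc=[15]
7: 0xff (blk 15, set 1) → VC-HIT  vc=[11]

OUTCOME = VC-HIT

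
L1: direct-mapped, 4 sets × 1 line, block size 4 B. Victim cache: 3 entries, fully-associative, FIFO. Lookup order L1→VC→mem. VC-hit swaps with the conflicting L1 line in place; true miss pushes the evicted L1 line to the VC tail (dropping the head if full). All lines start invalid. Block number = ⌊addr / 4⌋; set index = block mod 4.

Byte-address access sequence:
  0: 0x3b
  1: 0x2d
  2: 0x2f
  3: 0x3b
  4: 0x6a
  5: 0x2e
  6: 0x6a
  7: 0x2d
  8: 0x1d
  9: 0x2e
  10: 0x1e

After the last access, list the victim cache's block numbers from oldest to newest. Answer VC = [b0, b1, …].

  [0] addr=0x3b blk=14 s=2: MISS | VC []
  [1] addr=0x2d blk=11 s=3: MISS | VC []
  [2] addr=0x2f blk=11 s=3: L1-HIT | VC []
  [3] addr=0x3b blk=14 s=2: L1-HIT | VC []
  [4] addr=0x6a blk=26 s=2: MISS | VC [14]
  [5] addr=0x2e blk=11 s=3: L1-HIT | VC [14]
  [6] addr=0x6a blk=26 s=2: L1-HIT | VC [14]
  [7] addr=0x2d blk=11 s=3: L1-HIT | VC [14]
  [8] addr=0x1d blk=7 s=3: MISS | VC [14, 11]
  [9] addr=0x2e blk=11 s=3: VC-HIT | VC [14, 7]
  [10] addr=0x1e blk=7 s=3: VC-HIT | VC [14, 11]

VC = [14, 11]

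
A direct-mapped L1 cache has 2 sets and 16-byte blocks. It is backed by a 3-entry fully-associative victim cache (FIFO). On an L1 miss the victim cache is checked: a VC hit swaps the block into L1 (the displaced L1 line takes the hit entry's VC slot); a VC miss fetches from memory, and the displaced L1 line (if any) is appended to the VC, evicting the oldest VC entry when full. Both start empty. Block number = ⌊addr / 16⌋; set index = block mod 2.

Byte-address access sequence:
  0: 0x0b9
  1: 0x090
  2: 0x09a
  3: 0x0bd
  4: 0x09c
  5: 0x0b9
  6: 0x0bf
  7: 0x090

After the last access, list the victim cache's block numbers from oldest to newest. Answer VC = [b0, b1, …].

#0 0xb9→b11/s1 MISS; vc=[]
#1 0x90→b9/s1 MISS; vc=[11]
#2 0x9a→b9/s1 L1-HIT; vc=[11]
#3 0xbd→b11/s1 VC-HIT; vc=[9]
#4 0x9c→b9/s1 VC-HIT; vc=[11]
#5 0xb9→b11/s1 VC-HIT; vc=[9]
#6 0xbf→b11/s1 L1-HIT; vc=[9]
#7 0x90→b9/s1 VC-HIT; vc=[11]

VC = [11]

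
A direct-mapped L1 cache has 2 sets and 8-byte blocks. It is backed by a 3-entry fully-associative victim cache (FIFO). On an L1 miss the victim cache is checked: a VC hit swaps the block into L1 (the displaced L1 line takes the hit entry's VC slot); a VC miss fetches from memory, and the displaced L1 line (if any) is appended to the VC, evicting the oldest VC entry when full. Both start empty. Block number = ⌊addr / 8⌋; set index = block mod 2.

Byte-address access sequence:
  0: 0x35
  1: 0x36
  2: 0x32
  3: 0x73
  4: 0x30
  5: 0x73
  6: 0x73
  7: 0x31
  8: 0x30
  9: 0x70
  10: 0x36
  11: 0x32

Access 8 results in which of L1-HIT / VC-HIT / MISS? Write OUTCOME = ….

0: 0x35 (blk 6, set 0) → MISS  vc=[]
1: 0x36 (blk 6, set 0) → L1-HIT  vc=[]
2: 0x32 (blk 6, set 0) → L1-HIT  vc=[]
3: 0x73 (blk 14, set 0) → MISS  vc=[6]
4: 0x30 (blk 6, set 0) → VC-HIT  vc=[14]
5: 0x73 (blk 14, set 0) → VC-HIT  vc=[6]
6: 0x73 (blk 14, set 0) → L1-HIT  vc=[6]
7: 0x31 (blk 6, set 0) → VC-HIT  vc=[14]
8: 0x30 (blk 6, set 0) → L1-HIT  vc=[14]
9: 0x70 (blk 14, set 0) → VC-HIT  vc=[6]
10: 0x36 (blk 6, set 0) → VC-HIT  vc=[14]
11: 0x32 (blk 6, set 0) → L1-HIT  vc=[14]

OUTCOME = L1-HIT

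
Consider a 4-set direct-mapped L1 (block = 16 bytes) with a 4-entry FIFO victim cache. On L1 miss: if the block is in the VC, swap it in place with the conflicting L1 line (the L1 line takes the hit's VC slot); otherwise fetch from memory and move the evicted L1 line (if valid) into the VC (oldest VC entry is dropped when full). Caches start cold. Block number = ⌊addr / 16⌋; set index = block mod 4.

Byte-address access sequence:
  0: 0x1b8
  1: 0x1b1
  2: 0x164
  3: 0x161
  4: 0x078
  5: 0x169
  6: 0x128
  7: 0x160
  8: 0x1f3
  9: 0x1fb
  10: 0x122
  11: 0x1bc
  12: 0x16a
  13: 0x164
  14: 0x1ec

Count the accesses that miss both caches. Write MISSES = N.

MISSES = 6

0: 0x1b8 (blk 27, set 3) → MISS  vc=[]
1: 0x1b1 (blk 27, set 3) → L1-HIT  vc=[]
2: 0x164 (blk 22, set 2) → MISS  vc=[]
3: 0x161 (blk 22, set 2) → L1-HIT  vc=[]
4: 0x78 (blk 7, set 3) → MISS  vc=[27]
5: 0x169 (blk 22, set 2) → L1-HIT  vc=[27]
6: 0x128 (blk 18, set 2) → MISS  vc=[27, 22]
7: 0x160 (blk 22, set 2) → VC-HIT  vc=[27, 18]
8: 0x1f3 (blk 31, set 3) → MISS  vc=[27, 18, 7]
9: 0x1fb (blk 31, set 3) → L1-HIT  vc=[27, 18, 7]
10: 0x122 (blk 18, set 2) → VC-HIT  vc=[27, 22, 7]
11: 0x1bc (blk 27, set 3) → VC-HIT  vc=[31, 22, 7]
12: 0x16a (blk 22, set 2) → VC-HIT  vc=[31, 18, 7]
13: 0x164 (blk 22, set 2) → L1-HIT  vc=[31, 18, 7]
14: 0x1ec (blk 30, set 2) → MISS  vc=[31, 18, 7, 22]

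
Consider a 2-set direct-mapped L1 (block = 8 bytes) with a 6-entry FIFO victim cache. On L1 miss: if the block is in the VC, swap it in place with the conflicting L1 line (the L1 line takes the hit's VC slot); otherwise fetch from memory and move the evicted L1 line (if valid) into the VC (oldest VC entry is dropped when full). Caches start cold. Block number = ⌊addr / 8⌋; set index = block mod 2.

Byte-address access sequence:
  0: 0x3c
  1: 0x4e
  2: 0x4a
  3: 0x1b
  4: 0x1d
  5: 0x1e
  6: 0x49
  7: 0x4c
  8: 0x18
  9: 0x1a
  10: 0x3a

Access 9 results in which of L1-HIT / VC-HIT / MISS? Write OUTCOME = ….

#0 0x3c→b7/s1 MISS; vc=[]
#1 0x4e→b9/s1 MISS; vc=[7]
#2 0x4a→b9/s1 L1-HIT; vc=[7]
#3 0x1b→b3/s1 MISS; vc=[7,9]
#4 0x1d→b3/s1 L1-HIT; vc=[7,9]
#5 0x1e→b3/s1 L1-HIT; vc=[7,9]
#6 0x49→b9/s1 VC-HIT; vc=[7,3]
#7 0x4c→b9/s1 L1-HIT; vc=[7,3]
#8 0x18→b3/s1 VC-HIT; vc=[7,9]
#9 0x1a→b3/s1 L1-HIT; vc=[7,9]
#10 0x3a→b7/s1 VC-HIT; vc=[3,9]

OUTCOME = L1-HIT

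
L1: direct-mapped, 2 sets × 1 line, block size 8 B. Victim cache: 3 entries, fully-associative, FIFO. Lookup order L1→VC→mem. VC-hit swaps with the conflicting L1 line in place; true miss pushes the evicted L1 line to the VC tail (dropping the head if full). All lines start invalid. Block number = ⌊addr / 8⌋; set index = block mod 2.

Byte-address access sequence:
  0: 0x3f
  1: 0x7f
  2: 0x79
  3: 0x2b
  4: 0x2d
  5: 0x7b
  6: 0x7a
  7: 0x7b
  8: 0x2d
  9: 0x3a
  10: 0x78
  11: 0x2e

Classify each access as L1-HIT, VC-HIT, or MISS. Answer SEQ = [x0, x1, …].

SEQ = [MISS, MISS, L1-HIT, MISS, L1-HIT, VC-HIT, L1-HIT, L1-HIT, VC-HIT, VC-HIT, VC-HIT, VC-HIT]

#0 0x3f→b7/s1 MISS; vc=[]
#1 0x7f→b15/s1 MISS; vc=[7]
#2 0x79→b15/s1 L1-HIT; vc=[7]
#3 0x2b→b5/s1 MISS; vc=[7,15]
#4 0x2d→b5/s1 L1-HIT; vc=[7,15]
#5 0x7b→b15/s1 VC-HIT; vc=[7,5]
#6 0x7a→b15/s1 L1-HIT; vc=[7,5]
#7 0x7b→b15/s1 L1-HIT; vc=[7,5]
#8 0x2d→b5/s1 VC-HIT; vc=[7,15]
#9 0x3a→b7/s1 VC-HIT; vc=[5,15]
#10 0x78→b15/s1 VC-HIT; vc=[5,7]
#11 0x2e→b5/s1 VC-HIT; vc=[15,7]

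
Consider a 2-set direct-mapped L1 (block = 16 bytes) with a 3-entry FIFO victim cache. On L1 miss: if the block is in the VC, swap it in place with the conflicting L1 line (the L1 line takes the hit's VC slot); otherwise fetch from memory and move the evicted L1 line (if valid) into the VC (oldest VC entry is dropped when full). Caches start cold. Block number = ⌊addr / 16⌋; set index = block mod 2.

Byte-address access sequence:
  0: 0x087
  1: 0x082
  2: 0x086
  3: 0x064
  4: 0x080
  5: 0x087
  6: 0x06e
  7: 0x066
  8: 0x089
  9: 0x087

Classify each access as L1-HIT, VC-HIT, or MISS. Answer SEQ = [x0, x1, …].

#0 0x87→b8/s0 MISS; vc=[]
#1 0x82→b8/s0 L1-HIT; vc=[]
#2 0x86→b8/s0 L1-HIT; vc=[]
#3 0x64→b6/s0 MISS; vc=[8]
#4 0x80→b8/s0 VC-HIT; vc=[6]
#5 0x87→b8/s0 L1-HIT; vc=[6]
#6 0x6e→b6/s0 VC-HIT; vc=[8]
#7 0x66→b6/s0 L1-HIT; vc=[8]
#8 0x89→b8/s0 VC-HIT; vc=[6]
#9 0x87→b8/s0 L1-HIT; vc=[6]

SEQ = [MISS, L1-HIT, L1-HIT, MISS, VC-HIT, L1-HIT, VC-HIT, L1-HIT, VC-HIT, L1-HIT]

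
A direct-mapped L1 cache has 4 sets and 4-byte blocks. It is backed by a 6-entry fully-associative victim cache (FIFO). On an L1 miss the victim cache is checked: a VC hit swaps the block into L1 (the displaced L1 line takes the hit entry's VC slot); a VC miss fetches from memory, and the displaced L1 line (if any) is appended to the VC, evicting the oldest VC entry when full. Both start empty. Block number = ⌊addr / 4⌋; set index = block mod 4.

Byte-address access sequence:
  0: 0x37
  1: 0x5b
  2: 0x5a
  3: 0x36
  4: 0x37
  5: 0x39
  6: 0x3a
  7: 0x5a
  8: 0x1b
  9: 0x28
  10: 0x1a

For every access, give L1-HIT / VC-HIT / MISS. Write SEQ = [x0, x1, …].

SEQ = [MISS, MISS, L1-HIT, L1-HIT, L1-HIT, MISS, L1-HIT, VC-HIT, MISS, MISS, VC-HIT]

0: 0x37 (blk 13, set 1) → MISS  vc=[]
1: 0x5b (blk 22, set 2) → MISS  vc=[]
2: 0x5a (blk 22, set 2) → L1-HIT  vc=[]
3: 0x36 (blk 13, set 1) → L1-HIT  vc=[]
4: 0x37 (blk 13, set 1) → L1-HIT  vc=[]
5: 0x39 (blk 14, set 2) → MISS  vc=[22]
6: 0x3a (blk 14, set 2) → L1-HIT  vc=[22]
7: 0x5a (blk 22, set 2) → VC-HIT  vc=[14]
8: 0x1b (blk 6, set 2) → MISS  vc=[14, 22]
9: 0x28 (blk 10, set 2) → MISS  vc=[14, 22, 6]
10: 0x1a (blk 6, set 2) → VC-HIT  vc=[14, 22, 10]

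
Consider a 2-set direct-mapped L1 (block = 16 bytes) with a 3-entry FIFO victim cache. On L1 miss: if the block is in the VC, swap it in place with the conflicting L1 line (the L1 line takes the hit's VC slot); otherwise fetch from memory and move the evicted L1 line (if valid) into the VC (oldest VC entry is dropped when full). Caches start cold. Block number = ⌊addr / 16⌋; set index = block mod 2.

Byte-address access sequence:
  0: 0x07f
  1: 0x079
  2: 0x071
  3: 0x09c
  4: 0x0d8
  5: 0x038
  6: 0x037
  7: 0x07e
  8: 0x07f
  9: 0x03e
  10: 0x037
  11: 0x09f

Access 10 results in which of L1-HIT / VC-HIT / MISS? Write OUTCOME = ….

OUTCOME = L1-HIT

0: 0x7f (blk 7, set 1) → MISS  vc=[]
1: 0x79 (blk 7, set 1) → L1-HIT  vc=[]
2: 0x71 (blk 7, set 1) → L1-HIT  vc=[]
3: 0x9c (blk 9, set 1) → MISS  vc=[7]
4: 0xd8 (blk 13, set 1) → MISS  vc=[7, 9]
5: 0x38 (blk 3, set 1) → MISS  vc=[7, 9, 13]
6: 0x37 (blk 3, set 1) → L1-HIT  vc=[7, 9, 13]
7: 0x7e (blk 7, set 1) → VC-HIT  vc=[3, 9, 13]
8: 0x7f (blk 7, set 1) → L1-HIT  vc=[3, 9, 13]
9: 0x3e (blk 3, set 1) → VC-HIT  vc=[7, 9, 13]
10: 0x37 (blk 3, set 1) → L1-HIT  vc=[7, 9, 13]
11: 0x9f (blk 9, set 1) → VC-HIT  vc=[7, 3, 13]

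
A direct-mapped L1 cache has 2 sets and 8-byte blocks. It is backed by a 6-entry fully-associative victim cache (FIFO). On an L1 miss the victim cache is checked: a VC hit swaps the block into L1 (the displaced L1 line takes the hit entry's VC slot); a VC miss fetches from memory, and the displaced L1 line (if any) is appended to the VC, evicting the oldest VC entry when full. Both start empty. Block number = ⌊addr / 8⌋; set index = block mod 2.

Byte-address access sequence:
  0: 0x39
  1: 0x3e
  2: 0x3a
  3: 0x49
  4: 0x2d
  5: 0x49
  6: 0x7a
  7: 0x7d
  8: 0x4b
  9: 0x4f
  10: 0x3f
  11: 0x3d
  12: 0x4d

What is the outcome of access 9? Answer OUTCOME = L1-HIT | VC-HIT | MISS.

#0 0x39→b7/s1 MISS; vc=[]
#1 0x3e→b7/s1 L1-HIT; vc=[]
#2 0x3a→b7/s1 L1-HIT; vc=[]
#3 0x49→b9/s1 MISS; vc=[7]
#4 0x2d→b5/s1 MISS; vc=[7,9]
#5 0x49→b9/s1 VC-HIT; vc=[7,5]
#6 0x7a→b15/s1 MISS; vc=[7,5,9]
#7 0x7d→b15/s1 L1-HIT; vc=[7,5,9]
#8 0x4b→b9/s1 VC-HIT; vc=[7,5,15]
#9 0x4f→b9/s1 L1-HIT; vc=[7,5,15]
#10 0x3f→b7/s1 VC-HIT; vc=[9,5,15]
#11 0x3d→b7/s1 L1-HIT; vc=[9,5,15]
#12 0x4d→b9/s1 VC-HIT; vc=[7,5,15]

OUTCOME = L1-HIT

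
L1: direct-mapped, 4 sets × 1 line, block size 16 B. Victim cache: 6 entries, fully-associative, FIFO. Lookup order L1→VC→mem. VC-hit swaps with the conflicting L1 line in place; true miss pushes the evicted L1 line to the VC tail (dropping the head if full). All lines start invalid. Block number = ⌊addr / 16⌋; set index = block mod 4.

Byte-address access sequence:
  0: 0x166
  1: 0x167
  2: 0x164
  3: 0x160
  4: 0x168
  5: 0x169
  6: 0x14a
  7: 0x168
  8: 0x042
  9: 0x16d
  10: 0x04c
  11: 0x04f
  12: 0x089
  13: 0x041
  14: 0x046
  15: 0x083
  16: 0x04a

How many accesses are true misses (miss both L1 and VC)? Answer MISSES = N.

  [0] addr=0x166 blk=22 s=2: MISS | VC []
  [1] addr=0x167 blk=22 s=2: L1-HIT | VC []
  [2] addr=0x164 blk=22 s=2: L1-HIT | VC []
  [3] addr=0x160 blk=22 s=2: L1-HIT | VC []
  [4] addr=0x168 blk=22 s=2: L1-HIT | VC []
  [5] addr=0x169 blk=22 s=2: L1-HIT | VC []
  [6] addr=0x14a blk=20 s=0: MISS | VC []
  [7] addr=0x168 blk=22 s=2: L1-HIT | VC []
  [8] addr=0x42 blk=4 s=0: MISS | VC [20]
  [9] addr=0x16d blk=22 s=2: L1-HIT | VC [20]
  [10] addr=0x4c blk=4 s=0: L1-HIT | VC [20]
  [11] addr=0x4f blk=4 s=0: L1-HIT | VC [20]
  [12] addr=0x89 blk=8 s=0: MISS | VC [20, 4]
  [13] addr=0x41 blk=4 s=0: VC-HIT | VC [20, 8]
  [14] addr=0x46 blk=4 s=0: L1-HIT | VC [20, 8]
  [15] addr=0x83 blk=8 s=0: VC-HIT | VC [20, 4]
  [16] addr=0x4a blk=4 s=0: VC-HIT | VC [20, 8]

MISSES = 4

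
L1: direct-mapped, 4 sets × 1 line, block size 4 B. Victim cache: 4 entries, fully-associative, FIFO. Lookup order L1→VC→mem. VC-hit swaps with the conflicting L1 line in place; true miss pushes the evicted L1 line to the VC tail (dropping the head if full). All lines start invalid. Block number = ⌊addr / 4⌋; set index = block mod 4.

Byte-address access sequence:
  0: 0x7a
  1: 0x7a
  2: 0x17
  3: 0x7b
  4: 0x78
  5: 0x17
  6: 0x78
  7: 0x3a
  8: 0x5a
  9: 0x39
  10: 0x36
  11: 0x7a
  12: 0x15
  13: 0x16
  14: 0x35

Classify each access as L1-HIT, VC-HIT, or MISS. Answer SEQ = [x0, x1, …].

SEQ = [MISS, L1-HIT, MISS, L1-HIT, L1-HIT, L1-HIT, L1-HIT, MISS, MISS, VC-HIT, MISS, VC-HIT, VC-HIT, L1-HIT, VC-HIT]

0: 0x7a (blk 30, set 2) → MISS  vc=[]
1: 0x7a (blk 30, set 2) → L1-HIT  vc=[]
2: 0x17 (blk 5, set 1) → MISS  vc=[]
3: 0x7b (blk 30, set 2) → L1-HIT  vc=[]
4: 0x78 (blk 30, set 2) → L1-HIT  vc=[]
5: 0x17 (blk 5, set 1) → L1-HIT  vc=[]
6: 0x78 (blk 30, set 2) → L1-HIT  vc=[]
7: 0x3a (blk 14, set 2) → MISS  vc=[30]
8: 0x5a (blk 22, set 2) → MISS  vc=[30, 14]
9: 0x39 (blk 14, set 2) → VC-HIT  vc=[30, 22]
10: 0x36 (blk 13, set 1) → MISS  vc=[30, 22, 5]
11: 0x7a (blk 30, set 2) → VC-HIT  vc=[14, 22, 5]
12: 0x15 (blk 5, set 1) → VC-HIT  vc=[14, 22, 13]
13: 0x16 (blk 5, set 1) → L1-HIT  vc=[14, 22, 13]
14: 0x35 (blk 13, set 1) → VC-HIT  vc=[14, 22, 5]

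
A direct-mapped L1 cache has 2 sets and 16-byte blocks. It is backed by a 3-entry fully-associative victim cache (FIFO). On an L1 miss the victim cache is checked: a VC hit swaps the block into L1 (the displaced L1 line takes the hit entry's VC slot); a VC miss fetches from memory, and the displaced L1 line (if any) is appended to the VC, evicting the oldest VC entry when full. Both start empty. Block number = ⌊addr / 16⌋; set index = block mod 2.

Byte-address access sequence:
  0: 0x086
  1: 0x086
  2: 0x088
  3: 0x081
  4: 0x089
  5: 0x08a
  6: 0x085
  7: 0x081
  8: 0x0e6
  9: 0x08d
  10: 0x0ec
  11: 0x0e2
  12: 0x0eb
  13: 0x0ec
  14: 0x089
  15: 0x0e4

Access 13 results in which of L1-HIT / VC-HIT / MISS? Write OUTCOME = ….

OUTCOME = L1-HIT

0: 0x86 (blk 8, set 0) → MISS  vc=[]
1: 0x86 (blk 8, set 0) → L1-HIT  vc=[]
2: 0x88 (blk 8, set 0) → L1-HIT  vc=[]
3: 0x81 (blk 8, set 0) → L1-HIT  vc=[]
4: 0x89 (blk 8, set 0) → L1-HIT  vc=[]
5: 0x8a (blk 8, set 0) → L1-HIT  vc=[]
6: 0x85 (blk 8, set 0) → L1-HIT  vc=[]
7: 0x81 (blk 8, set 0) → L1-HIT  vc=[]
8: 0xe6 (blk 14, set 0) → MISS  vc=[8]
9: 0x8d (blk 8, set 0) → VC-HIT  vc=[14]
10: 0xec (blk 14, set 0) → VC-HIT  vc=[8]
11: 0xe2 (blk 14, set 0) → L1-HIT  vc=[8]
12: 0xeb (blk 14, set 0) → L1-HIT  vc=[8]
13: 0xec (blk 14, set 0) → L1-HIT  vc=[8]
14: 0x89 (blk 8, set 0) → VC-HIT  vc=[14]
15: 0xe4 (blk 14, set 0) → VC-HIT  vc=[8]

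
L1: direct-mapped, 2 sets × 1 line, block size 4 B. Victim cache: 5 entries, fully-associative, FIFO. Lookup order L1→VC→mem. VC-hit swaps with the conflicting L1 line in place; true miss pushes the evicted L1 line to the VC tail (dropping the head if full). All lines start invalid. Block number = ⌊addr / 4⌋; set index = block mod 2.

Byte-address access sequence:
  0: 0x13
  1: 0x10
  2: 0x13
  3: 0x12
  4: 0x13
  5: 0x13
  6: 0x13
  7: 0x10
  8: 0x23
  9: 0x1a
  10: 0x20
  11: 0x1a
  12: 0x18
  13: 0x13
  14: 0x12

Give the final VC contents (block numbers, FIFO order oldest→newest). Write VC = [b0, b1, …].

0: 0x13 (blk 4, set 0) → MISS  vc=[]
1: 0x10 (blk 4, set 0) → L1-HIT  vc=[]
2: 0x13 (blk 4, set 0) → L1-HIT  vc=[]
3: 0x12 (blk 4, set 0) → L1-HIT  vc=[]
4: 0x13 (blk 4, set 0) → L1-HIT  vc=[]
5: 0x13 (blk 4, set 0) → L1-HIT  vc=[]
6: 0x13 (blk 4, set 0) → L1-HIT  vc=[]
7: 0x10 (blk 4, set 0) → L1-HIT  vc=[]
8: 0x23 (blk 8, set 0) → MISS  vc=[4]
9: 0x1a (blk 6, set 0) → MISS  vc=[4, 8]
10: 0x20 (blk 8, set 0) → VC-HIT  vc=[4, 6]
11: 0x1a (blk 6, set 0) → VC-HIT  vc=[4, 8]
12: 0x18 (blk 6, set 0) → L1-HIT  vc=[4, 8]
13: 0x13 (blk 4, set 0) → VC-HIT  vc=[6, 8]
14: 0x12 (blk 4, set 0) → L1-HIT  vc=[6, 8]

VC = [6, 8]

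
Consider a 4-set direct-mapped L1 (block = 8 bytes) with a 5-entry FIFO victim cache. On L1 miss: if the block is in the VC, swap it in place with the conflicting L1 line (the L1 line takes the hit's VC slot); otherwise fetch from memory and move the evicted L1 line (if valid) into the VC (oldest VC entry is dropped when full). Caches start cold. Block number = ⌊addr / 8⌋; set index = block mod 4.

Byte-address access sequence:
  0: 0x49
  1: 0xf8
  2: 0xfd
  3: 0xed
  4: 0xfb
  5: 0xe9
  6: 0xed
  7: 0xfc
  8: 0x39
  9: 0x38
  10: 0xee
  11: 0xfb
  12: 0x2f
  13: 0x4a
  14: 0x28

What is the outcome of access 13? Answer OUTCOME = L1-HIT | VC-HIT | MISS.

#0 0x49→b9/s1 MISS; vc=[]
#1 0xf8→b31/s3 MISS; vc=[]
#2 0xfd→b31/s3 L1-HIT; vc=[]
#3 0xed→b29/s1 MISS; vc=[9]
#4 0xfb→b31/s3 L1-HIT; vc=[9]
#5 0xe9→b29/s1 L1-HIT; vc=[9]
#6 0xed→b29/s1 L1-HIT; vc=[9]
#7 0xfc→b31/s3 L1-HIT; vc=[9]
#8 0x39→b7/s3 MISS; vc=[9,31]
#9 0x38→b7/s3 L1-HIT; vc=[9,31]
#10 0xee→b29/s1 L1-HIT; vc=[9,31]
#11 0xfb→b31/s3 VC-HIT; vc=[9,7]
#12 0x2f→b5/s1 MISS; vc=[9,7,29]
#13 0x4a→b9/s1 VC-HIT; vc=[5,7,29]
#14 0x28→b5/s1 VC-HIT; vc=[9,7,29]

OUTCOME = VC-HIT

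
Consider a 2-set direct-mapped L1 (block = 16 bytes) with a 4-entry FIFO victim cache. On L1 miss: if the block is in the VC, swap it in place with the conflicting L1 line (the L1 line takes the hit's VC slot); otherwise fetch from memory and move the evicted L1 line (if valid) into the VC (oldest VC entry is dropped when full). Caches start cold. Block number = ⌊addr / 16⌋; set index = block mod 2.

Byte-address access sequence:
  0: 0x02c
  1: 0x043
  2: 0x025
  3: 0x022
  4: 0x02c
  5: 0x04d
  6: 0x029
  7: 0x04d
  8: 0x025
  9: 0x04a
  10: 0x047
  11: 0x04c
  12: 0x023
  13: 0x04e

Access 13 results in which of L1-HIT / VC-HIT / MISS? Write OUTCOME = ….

OUTCOME = VC-HIT

0: 0x2c (blk 2, set 0) → MISS  vc=[]
1: 0x43 (blk 4, set 0) → MISS  vc=[2]
2: 0x25 (blk 2, set 0) → VC-HIT  vc=[4]
3: 0x22 (blk 2, set 0) → L1-HIT  vc=[4]
4: 0x2c (blk 2, set 0) → L1-HIT  vc=[4]
5: 0x4d (blk 4, set 0) → VC-HIT  vc=[2]
6: 0x29 (blk 2, set 0) → VC-HIT  vc=[4]
7: 0x4d (blk 4, set 0) → VC-HIT  vc=[2]
8: 0x25 (blk 2, set 0) → VC-HIT  vc=[4]
9: 0x4a (blk 4, set 0) → VC-HIT  vc=[2]
10: 0x47 (blk 4, set 0) → L1-HIT  vc=[2]
11: 0x4c (blk 4, set 0) → L1-HIT  vc=[2]
12: 0x23 (blk 2, set 0) → VC-HIT  vc=[4]
13: 0x4e (blk 4, set 0) → VC-HIT  vc=[2]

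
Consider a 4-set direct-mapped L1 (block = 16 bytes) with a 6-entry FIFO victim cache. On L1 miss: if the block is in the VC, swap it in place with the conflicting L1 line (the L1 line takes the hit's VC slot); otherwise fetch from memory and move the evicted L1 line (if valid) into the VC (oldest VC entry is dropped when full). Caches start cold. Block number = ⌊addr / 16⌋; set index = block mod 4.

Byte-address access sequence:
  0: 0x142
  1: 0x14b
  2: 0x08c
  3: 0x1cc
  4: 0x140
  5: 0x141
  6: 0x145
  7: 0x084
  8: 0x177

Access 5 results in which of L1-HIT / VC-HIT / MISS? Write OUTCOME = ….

  [0] addr=0x142 blk=20 s=0: MISS | VC []
  [1] addr=0x14b blk=20 s=0: L1-HIT | VC []
  [2] addr=0x8c blk=8 s=0: MISS | VC [20]
  [3] addr=0x1cc blk=28 s=0: MISS | VC [20, 8]
  [4] addr=0x140 blk=20 s=0: VC-HIT | VC [28, 8]
  [5] addr=0x141 blk=20 s=0: L1-HIT | VC [28, 8]
  [6] addr=0x145 blk=20 s=0: L1-HIT | VC [28, 8]
  [7] addr=0x84 blk=8 s=0: VC-HIT | VC [28, 20]
  [8] addr=0x177 blk=23 s=3: MISS | VC [28, 20]

OUTCOME = L1-HIT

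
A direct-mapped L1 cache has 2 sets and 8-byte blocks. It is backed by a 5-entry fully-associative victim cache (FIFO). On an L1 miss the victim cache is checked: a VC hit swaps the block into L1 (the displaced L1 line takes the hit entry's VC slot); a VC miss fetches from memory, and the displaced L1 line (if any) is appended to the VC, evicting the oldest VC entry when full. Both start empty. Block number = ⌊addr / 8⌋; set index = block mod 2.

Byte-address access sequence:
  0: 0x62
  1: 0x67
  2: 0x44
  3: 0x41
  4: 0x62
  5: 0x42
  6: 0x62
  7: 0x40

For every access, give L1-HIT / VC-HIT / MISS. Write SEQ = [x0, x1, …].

#0 0x62→b12/s0 MISS; vc=[]
#1 0x67→b12/s0 L1-HIT; vc=[]
#2 0x44→b8/s0 MISS; vc=[12]
#3 0x41→b8/s0 L1-HIT; vc=[12]
#4 0x62→b12/s0 VC-HIT; vc=[8]
#5 0x42→b8/s0 VC-HIT; vc=[12]
#6 0x62→b12/s0 VC-HIT; vc=[8]
#7 0x40→b8/s0 VC-HIT; vc=[12]

SEQ = [MISS, L1-HIT, MISS, L1-HIT, VC-HIT, VC-HIT, VC-HIT, VC-HIT]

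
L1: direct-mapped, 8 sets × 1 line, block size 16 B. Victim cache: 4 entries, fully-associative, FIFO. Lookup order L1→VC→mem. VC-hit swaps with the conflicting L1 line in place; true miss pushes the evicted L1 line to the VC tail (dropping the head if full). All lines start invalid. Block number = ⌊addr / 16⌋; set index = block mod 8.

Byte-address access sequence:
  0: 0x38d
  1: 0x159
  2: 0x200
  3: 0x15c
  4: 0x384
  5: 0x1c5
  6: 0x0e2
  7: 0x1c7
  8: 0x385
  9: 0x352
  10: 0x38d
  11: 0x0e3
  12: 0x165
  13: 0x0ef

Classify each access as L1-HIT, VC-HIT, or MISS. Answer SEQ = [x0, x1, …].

0: 0x38d (blk 56, set 0) → MISS  vc=[]
1: 0x159 (blk 21, set 5) → MISS  vc=[]
2: 0x200 (blk 32, set 0) → MISS  vc=[56]
3: 0x15c (blk 21, set 5) → L1-HIT  vc=[56]
4: 0x384 (blk 56, set 0) → VC-HIT  vc=[32]
5: 0x1c5 (blk 28, set 4) → MISS  vc=[32]
6: 0xe2 (blk 14, set 6) → MISS  vc=[32]
7: 0x1c7 (blk 28, set 4) → L1-HIT  vc=[32]
8: 0x385 (blk 56, set 0) → L1-HIT  vc=[32]
9: 0x352 (blk 53, set 5) → MISS  vc=[32, 21]
10: 0x38d (blk 56, set 0) → L1-HIT  vc=[32, 21]
11: 0xe3 (blk 14, set 6) → L1-HIT  vc=[32, 21]
12: 0x165 (blk 22, set 6) → MISS  vc=[32, 21, 14]
13: 0xef (blk 14, set 6) → VC-HIT  vc=[32, 21, 22]

SEQ = [MISS, MISS, MISS, L1-HIT, VC-HIT, MISS, MISS, L1-HIT, L1-HIT, MISS, L1-HIT, L1-HIT, MISS, VC-HIT]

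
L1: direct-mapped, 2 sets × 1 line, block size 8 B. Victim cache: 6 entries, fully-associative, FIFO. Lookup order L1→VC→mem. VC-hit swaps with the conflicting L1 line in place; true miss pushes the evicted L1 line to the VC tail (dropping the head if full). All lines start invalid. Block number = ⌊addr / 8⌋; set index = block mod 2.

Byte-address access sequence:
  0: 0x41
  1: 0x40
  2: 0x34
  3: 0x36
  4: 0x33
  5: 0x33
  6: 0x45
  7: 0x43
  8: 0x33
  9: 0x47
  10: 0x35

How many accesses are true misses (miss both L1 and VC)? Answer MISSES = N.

MISSES = 2

0: 0x41 (blk 8, set 0) → MISS  vc=[]
1: 0x40 (blk 8, set 0) → L1-HIT  vc=[]
2: 0x34 (blk 6, set 0) → MISS  vc=[8]
3: 0x36 (blk 6, set 0) → L1-HIT  vc=[8]
4: 0x33 (blk 6, set 0) → L1-HIT  vc=[8]
5: 0x33 (blk 6, set 0) → L1-HIT  vc=[8]
6: 0x45 (blk 8, set 0) → VC-HIT  vc=[6]
7: 0x43 (blk 8, set 0) → L1-HIT  vc=[6]
8: 0x33 (blk 6, set 0) → VC-HIT  vc=[8]
9: 0x47 (blk 8, set 0) → VC-HIT  vc=[6]
10: 0x35 (blk 6, set 0) → VC-HIT  vc=[8]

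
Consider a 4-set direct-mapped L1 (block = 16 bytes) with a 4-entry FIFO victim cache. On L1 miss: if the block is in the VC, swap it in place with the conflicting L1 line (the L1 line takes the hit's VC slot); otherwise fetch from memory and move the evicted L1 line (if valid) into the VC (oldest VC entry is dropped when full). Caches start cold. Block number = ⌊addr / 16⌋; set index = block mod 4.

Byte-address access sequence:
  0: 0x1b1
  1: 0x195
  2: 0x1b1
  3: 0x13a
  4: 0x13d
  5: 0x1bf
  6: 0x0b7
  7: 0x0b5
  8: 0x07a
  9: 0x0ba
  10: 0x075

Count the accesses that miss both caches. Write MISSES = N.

  [0] addr=0x1b1 blk=27 s=3: MISS | VC []
  [1] addr=0x195 blk=25 s=1: MISS | VC []
  [2] addr=0x1b1 blk=27 s=3: L1-HIT | VC []
  [3] addr=0x13a blk=19 s=3: MISS | VC [27]
  [4] addr=0x13d blk=19 s=3: L1-HIT | VC [27]
  [5] addr=0x1bf blk=27 s=3: VC-HIT | VC [19]
  [6] addr=0xb7 blk=11 s=3: MISS | VC [19, 27]
  [7] addr=0xb5 blk=11 s=3: L1-HIT | VC [19, 27]
  [8] addr=0x7a blk=7 s=3: MISS | VC [19, 27, 11]
  [9] addr=0xba blk=11 s=3: VC-HIT | VC [19, 27, 7]
  [10] addr=0x75 blk=7 s=3: VC-HIT | VC [19, 27, 11]

MISSES = 5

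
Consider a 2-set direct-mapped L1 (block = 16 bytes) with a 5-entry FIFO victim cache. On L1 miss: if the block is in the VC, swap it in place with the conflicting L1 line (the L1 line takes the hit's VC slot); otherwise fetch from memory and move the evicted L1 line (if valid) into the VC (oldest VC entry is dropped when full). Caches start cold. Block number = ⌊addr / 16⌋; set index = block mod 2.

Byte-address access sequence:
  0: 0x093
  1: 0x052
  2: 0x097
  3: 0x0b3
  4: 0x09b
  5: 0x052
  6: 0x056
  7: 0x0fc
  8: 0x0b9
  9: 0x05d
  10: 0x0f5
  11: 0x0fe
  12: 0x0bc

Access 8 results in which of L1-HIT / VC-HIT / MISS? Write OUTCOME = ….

  [0] addr=0x93 blk=9 s=1: MISS | VC []
  [1] addr=0x52 blk=5 s=1: MISS | VC [9]
  [2] addr=0x97 blk=9 s=1: VC-HIT | VC [5]
  [3] addr=0xb3 blk=11 s=1: MISS | VC [5, 9]
  [4] addr=0x9b blk=9 s=1: VC-HIT | VC [5, 11]
  [5] addr=0x52 blk=5 s=1: VC-HIT | VC [9, 11]
  [6] addr=0x56 blk=5 s=1: L1-HIT | VC [9, 11]
  [7] addr=0xfc blk=15 s=1: MISS | VC [9, 11, 5]
  [8] addr=0xb9 blk=11 s=1: VC-HIT | VC [9, 15, 5]
  [9] addr=0x5d blk=5 s=1: VC-HIT | VC [9, 15, 11]
  [10] addr=0xf5 blk=15 s=1: VC-HIT | VC [9, 5, 11]
  [11] addr=0xfe blk=15 s=1: L1-HIT | VC [9, 5, 11]
  [12] addr=0xbc blk=11 s=1: VC-HIT | VC [9, 5, 15]

OUTCOME = VC-HIT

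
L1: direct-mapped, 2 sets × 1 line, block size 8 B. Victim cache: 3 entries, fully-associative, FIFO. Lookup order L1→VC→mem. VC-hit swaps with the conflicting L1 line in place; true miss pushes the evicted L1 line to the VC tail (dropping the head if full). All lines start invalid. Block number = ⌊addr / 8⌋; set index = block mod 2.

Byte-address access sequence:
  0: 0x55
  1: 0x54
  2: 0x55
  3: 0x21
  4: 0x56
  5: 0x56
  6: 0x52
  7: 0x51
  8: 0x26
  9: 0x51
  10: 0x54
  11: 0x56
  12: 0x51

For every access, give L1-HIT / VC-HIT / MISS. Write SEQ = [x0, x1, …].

SEQ = [MISS, L1-HIT, L1-HIT, MISS, VC-HIT, L1-HIT, L1-HIT, L1-HIT, VC-HIT, VC-HIT, L1-HIT, L1-HIT, L1-HIT]

0: 0x55 (blk 10, set 0) → MISS  vc=[]
1: 0x54 (blk 10, set 0) → L1-HIT  vc=[]
2: 0x55 (blk 10, set 0) → L1-HIT  vc=[]
3: 0x21 (blk 4, set 0) → MISS  vc=[10]
4: 0x56 (blk 10, set 0) → VC-HIT  vc=[4]
5: 0x56 (blk 10, set 0) → L1-HIT  vc=[4]
6: 0x52 (blk 10, set 0) → L1-HIT  vc=[4]
7: 0x51 (blk 10, set 0) → L1-HIT  vc=[4]
8: 0x26 (blk 4, set 0) → VC-HIT  vc=[10]
9: 0x51 (blk 10, set 0) → VC-HIT  vc=[4]
10: 0x54 (blk 10, set 0) → L1-HIT  vc=[4]
11: 0x56 (blk 10, set 0) → L1-HIT  vc=[4]
12: 0x51 (blk 10, set 0) → L1-HIT  vc=[4]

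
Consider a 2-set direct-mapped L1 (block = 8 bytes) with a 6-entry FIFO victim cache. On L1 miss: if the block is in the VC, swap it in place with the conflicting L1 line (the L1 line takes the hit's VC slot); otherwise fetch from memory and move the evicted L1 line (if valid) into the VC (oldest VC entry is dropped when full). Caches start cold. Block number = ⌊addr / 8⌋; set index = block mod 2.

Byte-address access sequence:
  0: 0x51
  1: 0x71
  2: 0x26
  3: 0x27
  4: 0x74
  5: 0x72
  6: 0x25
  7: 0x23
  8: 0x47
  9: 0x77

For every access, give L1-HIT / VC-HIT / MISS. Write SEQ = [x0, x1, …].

SEQ = [MISS, MISS, MISS, L1-HIT, VC-HIT, L1-HIT, VC-HIT, L1-HIT, MISS, VC-HIT]

  [0] addr=0x51 blk=10 s=0: MISS | VC []
  [1] addr=0x71 blk=14 s=0: MISS | VC [10]
  [2] addr=0x26 blk=4 s=0: MISS | VC [10, 14]
  [3] addr=0x27 blk=4 s=0: L1-HIT | VC [10, 14]
  [4] addr=0x74 blk=14 s=0: VC-HIT | VC [10, 4]
  [5] addr=0x72 blk=14 s=0: L1-HIT | VC [10, 4]
  [6] addr=0x25 blk=4 s=0: VC-HIT | VC [10, 14]
  [7] addr=0x23 blk=4 s=0: L1-HIT | VC [10, 14]
  [8] addr=0x47 blk=8 s=0: MISS | VC [10, 14, 4]
  [9] addr=0x77 blk=14 s=0: VC-HIT | VC [10, 8, 4]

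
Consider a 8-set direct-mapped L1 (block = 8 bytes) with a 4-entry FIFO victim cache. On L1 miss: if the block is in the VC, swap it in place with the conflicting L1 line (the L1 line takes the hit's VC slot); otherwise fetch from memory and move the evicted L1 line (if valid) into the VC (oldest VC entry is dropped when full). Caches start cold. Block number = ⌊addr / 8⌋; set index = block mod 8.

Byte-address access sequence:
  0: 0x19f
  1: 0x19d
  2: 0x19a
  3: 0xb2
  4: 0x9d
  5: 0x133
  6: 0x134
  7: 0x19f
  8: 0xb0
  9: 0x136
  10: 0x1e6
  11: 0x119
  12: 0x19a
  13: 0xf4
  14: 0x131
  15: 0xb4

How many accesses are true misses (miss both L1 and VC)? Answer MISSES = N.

0: 0x19f (blk 51, set 3) → MISS  vc=[]
1: 0x19d (blk 51, set 3) → L1-HIT  vc=[]
2: 0x19a (blk 51, set 3) → L1-HIT  vc=[]
3: 0xb2 (blk 22, set 6) → MISS  vc=[]
4: 0x9d (blk 19, set 3) → MISS  vc=[51]
5: 0x133 (blk 38, set 6) → MISS  vc=[51, 22]
6: 0x134 (blk 38, set 6) → L1-HIT  vc=[51, 22]
7: 0x19f (blk 51, set 3) → VC-HIT  vc=[19, 22]
8: 0xb0 (blk 22, set 6) → VC-HIT  vc=[19, 38]
9: 0x136 (blk 38, set 6) → VC-HIT  vc=[19, 22]
10: 0x1e6 (blk 60, set 4) → MISS  vc=[19, 22]
11: 0x119 (blk 35, set 3) → MISS  vc=[19, 22, 51]
12: 0x19a (blk 51, set 3) → VC-HIT  vc=[19, 22, 35]
13: 0xf4 (blk 30, set 6) → MISS  vc=[19, 22, 35, 38]
14: 0x131 (blk 38, set 6) → VC-HIT  vc=[19, 22, 35, 30]
15: 0xb4 (blk 22, set 6) → VC-HIT  vc=[19, 38, 35, 30]

MISSES = 7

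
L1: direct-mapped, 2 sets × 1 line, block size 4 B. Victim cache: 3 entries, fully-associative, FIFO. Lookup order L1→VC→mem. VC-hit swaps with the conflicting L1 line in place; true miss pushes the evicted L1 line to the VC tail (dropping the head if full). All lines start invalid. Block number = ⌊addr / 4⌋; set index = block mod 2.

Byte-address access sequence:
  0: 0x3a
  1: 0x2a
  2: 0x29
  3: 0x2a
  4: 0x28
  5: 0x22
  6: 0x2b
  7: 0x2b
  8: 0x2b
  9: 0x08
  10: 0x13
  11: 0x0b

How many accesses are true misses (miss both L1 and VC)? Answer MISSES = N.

MISSES = 5

#0 0x3a→b14/s0 MISS; vc=[]
#1 0x2a→b10/s0 MISS; vc=[14]
#2 0x29→b10/s0 L1-HIT; vc=[14]
#3 0x2a→b10/s0 L1-HIT; vc=[14]
#4 0x28→b10/s0 L1-HIT; vc=[14]
#5 0x22→b8/s0 MISS; vc=[14,10]
#6 0x2b→b10/s0 VC-HIT; vc=[14,8]
#7 0x2b→b10/s0 L1-HIT; vc=[14,8]
#8 0x2b→b10/s0 L1-HIT; vc=[14,8]
#9 0x8→b2/s0 MISS; vc=[14,8,10]
#10 0x13→b4/s0 MISS; vc=[8,10,2]
#11 0xb→b2/s0 VC-HIT; vc=[8,10,4]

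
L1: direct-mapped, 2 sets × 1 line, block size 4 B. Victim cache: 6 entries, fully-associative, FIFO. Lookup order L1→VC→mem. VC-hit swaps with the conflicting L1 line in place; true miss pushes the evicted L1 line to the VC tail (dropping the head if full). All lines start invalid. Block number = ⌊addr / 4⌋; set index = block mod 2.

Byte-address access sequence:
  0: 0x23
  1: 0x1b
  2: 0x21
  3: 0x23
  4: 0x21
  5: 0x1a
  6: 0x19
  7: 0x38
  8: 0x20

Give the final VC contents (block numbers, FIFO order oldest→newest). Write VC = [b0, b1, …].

VC = [14, 6]

  [0] addr=0x23 blk=8 s=0: MISS | VC []
  [1] addr=0x1b blk=6 s=0: MISS | VC [8]
  [2] addr=0x21 blk=8 s=0: VC-HIT | VC [6]
  [3] addr=0x23 blk=8 s=0: L1-HIT | VC [6]
  [4] addr=0x21 blk=8 s=0: L1-HIT | VC [6]
  [5] addr=0x1a blk=6 s=0: VC-HIT | VC [8]
  [6] addr=0x19 blk=6 s=0: L1-HIT | VC [8]
  [7] addr=0x38 blk=14 s=0: MISS | VC [8, 6]
  [8] addr=0x20 blk=8 s=0: VC-HIT | VC [14, 6]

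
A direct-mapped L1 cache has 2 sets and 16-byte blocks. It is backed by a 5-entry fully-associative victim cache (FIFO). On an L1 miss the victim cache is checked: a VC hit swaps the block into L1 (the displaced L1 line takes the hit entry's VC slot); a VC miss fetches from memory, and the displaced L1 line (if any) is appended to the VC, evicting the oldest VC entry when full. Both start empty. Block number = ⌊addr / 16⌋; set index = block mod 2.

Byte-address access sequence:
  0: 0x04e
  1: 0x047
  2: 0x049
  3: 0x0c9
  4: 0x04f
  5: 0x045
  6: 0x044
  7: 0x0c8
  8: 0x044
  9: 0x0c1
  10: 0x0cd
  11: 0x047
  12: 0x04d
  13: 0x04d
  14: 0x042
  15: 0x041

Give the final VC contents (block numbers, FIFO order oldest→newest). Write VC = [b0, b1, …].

#0 0x4e→b4/s0 MISS; vc=[]
#1 0x47→b4/s0 L1-HIT; vc=[]
#2 0x49→b4/s0 L1-HIT; vc=[]
#3 0xc9→b12/s0 MISS; vc=[4]
#4 0x4f→b4/s0 VC-HIT; vc=[12]
#5 0x45→b4/s0 L1-HIT; vc=[12]
#6 0x44→b4/s0 L1-HIT; vc=[12]
#7 0xc8→b12/s0 VC-HIT; vc=[4]
#8 0x44→b4/s0 VC-HIT; vc=[12]
#9 0xc1→b12/s0 VC-HIT; vc=[4]
#10 0xcd→b12/s0 L1-HIT; vc=[4]
#11 0x47→b4/s0 VC-HIT; vc=[12]
#12 0x4d→b4/s0 L1-HIT; vc=[12]
#13 0x4d→b4/s0 L1-HIT; vc=[12]
#14 0x42→b4/s0 L1-HIT; vc=[12]
#15 0x41→b4/s0 L1-HIT; vc=[12]

VC = [12]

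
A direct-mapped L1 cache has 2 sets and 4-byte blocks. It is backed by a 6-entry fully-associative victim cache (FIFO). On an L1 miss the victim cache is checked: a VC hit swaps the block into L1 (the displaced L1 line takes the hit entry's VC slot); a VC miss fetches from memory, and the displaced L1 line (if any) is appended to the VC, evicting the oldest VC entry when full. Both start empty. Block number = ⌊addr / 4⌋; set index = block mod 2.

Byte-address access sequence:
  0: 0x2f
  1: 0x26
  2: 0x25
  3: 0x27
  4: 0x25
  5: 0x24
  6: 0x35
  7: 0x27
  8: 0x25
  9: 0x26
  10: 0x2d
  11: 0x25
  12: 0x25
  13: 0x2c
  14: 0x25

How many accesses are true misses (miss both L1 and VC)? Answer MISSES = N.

MISSES = 3

0: 0x2f (blk 11, set 1) → MISS  vc=[]
1: 0x26 (blk 9, set 1) → MISS  vc=[11]
2: 0x25 (blk 9, set 1) → L1-HIT  vc=[11]
3: 0x27 (blk 9, set 1) → L1-HIT  vc=[11]
4: 0x25 (blk 9, set 1) → L1-HIT  vc=[11]
5: 0x24 (blk 9, set 1) → L1-HIT  vc=[11]
6: 0x35 (blk 13, set 1) → MISS  vc=[11, 9]
7: 0x27 (blk 9, set 1) → VC-HIT  vc=[11, 13]
8: 0x25 (blk 9, set 1) → L1-HIT  vc=[11, 13]
9: 0x26 (blk 9, set 1) → L1-HIT  vc=[11, 13]
10: 0x2d (blk 11, set 1) → VC-HIT  vc=[9, 13]
11: 0x25 (blk 9, set 1) → VC-HIT  vc=[11, 13]
12: 0x25 (blk 9, set 1) → L1-HIT  vc=[11, 13]
13: 0x2c (blk 11, set 1) → VC-HIT  vc=[9, 13]
14: 0x25 (blk 9, set 1) → VC-HIT  vc=[11, 13]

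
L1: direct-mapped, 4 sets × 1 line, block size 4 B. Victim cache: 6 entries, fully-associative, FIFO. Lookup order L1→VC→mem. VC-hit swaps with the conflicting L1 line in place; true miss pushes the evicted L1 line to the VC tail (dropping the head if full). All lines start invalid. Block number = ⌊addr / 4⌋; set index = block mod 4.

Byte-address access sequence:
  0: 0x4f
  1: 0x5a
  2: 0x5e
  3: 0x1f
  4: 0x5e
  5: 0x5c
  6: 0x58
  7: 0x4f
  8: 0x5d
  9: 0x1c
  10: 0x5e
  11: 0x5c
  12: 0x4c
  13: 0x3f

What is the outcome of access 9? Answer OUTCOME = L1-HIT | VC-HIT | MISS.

OUTCOME = VC-HIT

  [0] addr=0x4f blk=19 s=3: MISS | VC []
  [1] addr=0x5a blk=22 s=2: MISS | VC []
  [2] addr=0x5e blk=23 s=3: MISS | VC [19]
  [3] addr=0x1f blk=7 s=3: MISS | VC [19, 23]
  [4] addr=0x5e blk=23 s=3: VC-HIT | VC [19, 7]
  [5] addr=0x5c blk=23 s=3: L1-HIT | VC [19, 7]
  [6] addr=0x58 blk=22 s=2: L1-HIT | VC [19, 7]
  [7] addr=0x4f blk=19 s=3: VC-HIT | VC [23, 7]
  [8] addr=0x5d blk=23 s=3: VC-HIT | VC [19, 7]
  [9] addr=0x1c blk=7 s=3: VC-HIT | VC [19, 23]
  [10] addr=0x5e blk=23 s=3: VC-HIT | VC [19, 7]
  [11] addr=0x5c blk=23 s=3: L1-HIT | VC [19, 7]
  [12] addr=0x4c blk=19 s=3: VC-HIT | VC [23, 7]
  [13] addr=0x3f blk=15 s=3: MISS | VC [23, 7, 19]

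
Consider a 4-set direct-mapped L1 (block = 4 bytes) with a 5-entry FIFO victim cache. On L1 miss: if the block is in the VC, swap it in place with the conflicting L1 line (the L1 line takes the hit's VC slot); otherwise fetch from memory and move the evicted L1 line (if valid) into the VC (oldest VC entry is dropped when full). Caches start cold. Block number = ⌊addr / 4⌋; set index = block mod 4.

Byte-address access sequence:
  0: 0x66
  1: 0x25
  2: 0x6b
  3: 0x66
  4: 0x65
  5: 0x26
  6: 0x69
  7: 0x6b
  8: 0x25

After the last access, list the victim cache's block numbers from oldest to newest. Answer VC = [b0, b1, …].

  [0] addr=0x66 blk=25 s=1: MISS | VC []
  [1] addr=0x25 blk=9 s=1: MISS | VC [25]
  [2] addr=0x6b blk=26 s=2: MISS | VC [25]
  [3] addr=0x66 blk=25 s=1: VC-HIT | VC [9]
  [4] addr=0x65 blk=25 s=1: L1-HIT | VC [9]
  [5] addr=0x26 blk=9 s=1: VC-HIT | VC [25]
  [6] addr=0x69 blk=26 s=2: L1-HIT | VC [25]
  [7] addr=0x6b blk=26 s=2: L1-HIT | VC [25]
  [8] addr=0x25 blk=9 s=1: L1-HIT | VC [25]

VC = [25]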